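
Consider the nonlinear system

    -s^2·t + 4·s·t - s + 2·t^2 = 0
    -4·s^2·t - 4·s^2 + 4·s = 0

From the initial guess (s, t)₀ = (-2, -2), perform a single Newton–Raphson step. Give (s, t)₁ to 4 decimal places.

(10.0000, -10.5000)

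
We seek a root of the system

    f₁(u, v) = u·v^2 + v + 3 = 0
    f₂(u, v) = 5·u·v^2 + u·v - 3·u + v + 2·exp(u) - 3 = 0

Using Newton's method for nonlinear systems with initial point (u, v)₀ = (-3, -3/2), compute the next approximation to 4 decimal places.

At (-3, -3/2): F = (-5.2500, -24.650426).
Jacobian J = [[v^2, 2·u·v + 1], [5·v^2 + v + 2·exp(u) - 3, 10·u·v + u + 1]].
At the point, J = [[2.2500, 10.0000], [6.849574, 43.0000]] (det J = 28.254259).
Solving J·Δ = −F gives Δ = (-0.7346, 0.6903).
Then the next iterate is (u, v)₁ = (-3.7346, -0.8097).

(-3.7346, -0.8097)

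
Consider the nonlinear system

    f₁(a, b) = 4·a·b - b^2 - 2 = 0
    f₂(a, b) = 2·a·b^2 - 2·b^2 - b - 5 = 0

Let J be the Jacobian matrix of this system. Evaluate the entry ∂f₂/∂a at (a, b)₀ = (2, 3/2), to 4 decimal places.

4.5000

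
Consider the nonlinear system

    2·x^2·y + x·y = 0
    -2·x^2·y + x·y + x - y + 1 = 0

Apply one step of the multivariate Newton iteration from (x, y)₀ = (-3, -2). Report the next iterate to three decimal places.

(-2.725, -0.404)

At (-3, -2): F = (-30.000, 42.000).
Jacobian J = [[4·x·y + y, 2·x^2 + x], [-4·x·y + y + 1, -2·x^2 + x - 1]].
At the point, J = [[22.000, 15.000], [-25.000, -22.000]] (det J = -109.000).
Solving J·Δ = −F gives Δ = (0.275, 1.596).
Then the next iterate is (x, y)₁ = (-2.725, -0.404).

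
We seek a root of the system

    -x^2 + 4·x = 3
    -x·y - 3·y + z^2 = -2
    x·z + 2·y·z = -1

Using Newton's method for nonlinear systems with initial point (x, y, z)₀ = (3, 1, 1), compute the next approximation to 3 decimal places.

At (3, 1, 1): F = (0.000, -3.000, 6.000).
Jacobian J = [[-2·x + 4, 0, 0], [-y, -x - 3, 2·z], [z, 2·z, x + 2·y]].
At the point, J = [[-2.000, 0.000, 0.000], [-1.000, -6.000, 2.000], [1.000, 2.000, 5.000]] (det J = 68.000).
Solving J·Δ = −F gives Δ = (0.000, -0.794, -0.882).
Then the next iterate is (x, y, z)₁ = (3.000, 0.206, 0.118).

(3.000, 0.206, 0.118)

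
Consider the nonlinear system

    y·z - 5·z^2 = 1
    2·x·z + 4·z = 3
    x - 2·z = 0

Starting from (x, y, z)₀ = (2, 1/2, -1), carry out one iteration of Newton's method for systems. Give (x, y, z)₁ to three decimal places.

(-0.500, 1.875, -0.250)

At (2, 1/2, -1): F = (-6.500, -11.000, 4.000).
Jacobian J = [[0, z, y - 10·z], [2·z, 0, 2·x + 4], [1, 0, -2]].
At the point, J = [[0.000, -1.000, 10.500], [-2.000, 0.000, 8.000], [1.000, 0.000, -2.000]] (det J = -4.000).
Solving J·Δ = −F gives Δ = (-2.500, 1.375, 0.750).
Then the next iterate is (x, y, z)₁ = (-0.500, 1.875, -0.250).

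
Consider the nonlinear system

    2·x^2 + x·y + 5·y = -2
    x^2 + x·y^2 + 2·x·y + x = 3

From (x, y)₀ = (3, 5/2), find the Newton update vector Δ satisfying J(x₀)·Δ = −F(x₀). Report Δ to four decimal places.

At (3, 5/2): F = (40.0000, 42.7500).
Jacobian J = [[4·x + y, x + 5], [2·x + y^2 + 2·y + 1, 2·x·y + 2·x]].
At the point, J = [[14.5000, 8.0000], [18.2500, 21.0000]] (det J = 158.5000).
Solving J·Δ = −F gives Δ = (-3.1420, 0.6948).

(-3.1420, 0.6948)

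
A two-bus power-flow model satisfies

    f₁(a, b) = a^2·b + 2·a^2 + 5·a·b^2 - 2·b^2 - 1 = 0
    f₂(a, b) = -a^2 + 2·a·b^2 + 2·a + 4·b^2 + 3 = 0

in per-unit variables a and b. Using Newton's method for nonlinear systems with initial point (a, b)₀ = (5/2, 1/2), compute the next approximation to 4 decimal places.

At (5/2, 1/2): F = (17.2500, 4.0000).
Jacobian J = [[2·a·b + 4·a + 5·b^2, a^2 + 10·a·b - 4·b], [-2·a + 2·b^2 + 2, 4·a·b + 8·b]].
At the point, J = [[13.7500, 16.7500], [-2.5000, 9.0000]] (det J = 165.6250).
Solving J·Δ = −F gives Δ = (-0.5328, -0.5925).
Then the next iterate is (a, b)₁ = (1.9672, -0.0925).

(1.9672, -0.0925)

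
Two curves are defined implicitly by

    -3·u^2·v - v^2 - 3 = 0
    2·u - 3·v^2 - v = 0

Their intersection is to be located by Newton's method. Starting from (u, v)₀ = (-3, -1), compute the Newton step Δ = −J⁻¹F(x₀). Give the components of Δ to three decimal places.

(-2.125, 2.450)

At (-3, -1): F = (23.000, -8.000).
Jacobian J = [[-6·u·v, -3·u^2 - 2·v], [2, -6·v - 1]].
At the point, J = [[-18.000, -25.000], [2.000, 5.000]] (det J = -40.000).
Solving J·Δ = −F gives Δ = (-2.125, 2.450).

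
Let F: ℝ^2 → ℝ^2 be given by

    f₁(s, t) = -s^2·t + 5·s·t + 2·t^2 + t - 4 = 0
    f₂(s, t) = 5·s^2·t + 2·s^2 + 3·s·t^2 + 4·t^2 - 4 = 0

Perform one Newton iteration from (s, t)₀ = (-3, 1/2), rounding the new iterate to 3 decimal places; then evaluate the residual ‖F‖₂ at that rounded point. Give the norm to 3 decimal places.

6.179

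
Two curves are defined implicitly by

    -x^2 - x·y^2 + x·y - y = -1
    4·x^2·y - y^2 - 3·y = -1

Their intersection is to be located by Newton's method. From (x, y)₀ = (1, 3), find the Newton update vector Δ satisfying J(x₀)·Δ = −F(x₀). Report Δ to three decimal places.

At (1, 3): F = (-9.000, -5.000).
Jacobian J = [[-2·x - y^2 + y, -2·x·y + x - 1], [8·x·y, 4·x^2 - 2·y - 3]].
At the point, J = [[-8.000, -6.000], [24.000, -5.000]] (det J = 184.000).
Solving J·Δ = −F gives Δ = (-0.082, -1.391).

(-0.082, -1.391)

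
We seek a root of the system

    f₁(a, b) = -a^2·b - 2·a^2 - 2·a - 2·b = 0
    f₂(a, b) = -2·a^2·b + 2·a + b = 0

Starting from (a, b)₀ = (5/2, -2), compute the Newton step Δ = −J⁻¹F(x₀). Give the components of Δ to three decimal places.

(-1.186, 0.166)

At (5/2, -2): F = (-1.000, 28.000).
Jacobian J = [[-2·a·b - 4·a - 2, -a^2 - 2], [-4·a·b + 2, -2·a^2 + 1]].
At the point, J = [[-2.000, -8.250], [22.000, -11.500]] (det J = 204.500).
Solving J·Δ = −F gives Δ = (-1.186, 0.166).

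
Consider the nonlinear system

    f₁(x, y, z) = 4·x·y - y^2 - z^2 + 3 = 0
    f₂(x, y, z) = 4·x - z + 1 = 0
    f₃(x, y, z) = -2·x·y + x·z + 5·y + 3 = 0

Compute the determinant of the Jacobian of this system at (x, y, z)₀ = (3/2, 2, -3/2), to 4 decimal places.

39.0000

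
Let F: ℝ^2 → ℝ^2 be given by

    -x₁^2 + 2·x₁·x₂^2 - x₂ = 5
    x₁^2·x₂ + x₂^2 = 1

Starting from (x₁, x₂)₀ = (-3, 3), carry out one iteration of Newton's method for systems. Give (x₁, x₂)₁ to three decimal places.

At (-3, 3): F = (-71.000, 35.000).
Jacobian J = [[-2·x₁ + 2·x₂^2, 4·x₁·x₂ - 1], [2·x₁·x₂, x₁^2 + 2·x₂]].
At the point, J = [[24.000, -37.000], [-18.000, 15.000]] (det J = -306.000).
Solving J·Δ = −F gives Δ = (0.752, -1.431).
Then the next iterate is (x₁, x₂)₁ = (-2.248, 1.569).

(-2.248, 1.569)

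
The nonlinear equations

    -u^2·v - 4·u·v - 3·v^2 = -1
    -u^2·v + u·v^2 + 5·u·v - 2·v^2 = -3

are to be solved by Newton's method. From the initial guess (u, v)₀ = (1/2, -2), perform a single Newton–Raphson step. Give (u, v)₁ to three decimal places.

(0.340, -1.169)

At (1/2, -2): F = (-6.500, -7.500).
Jacobian J = [[-2·u·v - 4·v, -u^2 - 4·u - 6·v], [-2·u·v + v^2 + 5·v, -u^2 + 2·u·v + 5·u - 4·v]].
At the point, J = [[10.000, 9.750], [-4.000, 8.250]] (det J = 121.500).
Solving J·Δ = −F gives Δ = (-0.160, 0.831).
Then the next iterate is (u, v)₁ = (0.340, -1.169).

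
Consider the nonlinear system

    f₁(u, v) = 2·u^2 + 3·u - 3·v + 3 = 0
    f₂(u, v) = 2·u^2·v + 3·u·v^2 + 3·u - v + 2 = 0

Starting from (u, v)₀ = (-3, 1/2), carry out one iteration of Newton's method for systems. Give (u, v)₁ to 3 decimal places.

At (-3, 1/2): F = (10.500, -0.750).
Jacobian J = [[4·u + 3, -3], [4·u·v + 3·v^2 + 3, 2·u^2 + 6·u·v - 1]].
At the point, J = [[-9.000, -3.000], [-2.250, 8.000]] (det J = -78.750).
Solving J·Δ = −F gives Δ = (1.038, 0.386).
Then the next iterate is (u, v)₁ = (-1.962, 0.886).

(-1.962, 0.886)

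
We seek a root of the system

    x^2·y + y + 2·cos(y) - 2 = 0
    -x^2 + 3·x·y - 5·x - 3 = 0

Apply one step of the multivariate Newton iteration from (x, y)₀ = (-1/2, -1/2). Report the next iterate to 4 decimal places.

At (-1/2, -1/2): F = (-0.869835, 0.0000).
Jacobian J = [[2·x·y, x^2 - 2·sin(y) + 1], [-2·x + 3·y - 5, 3·x]].
At the point, J = [[0.5000, 2.208851], [-5.5000, -1.5000]] (det J = 11.398681).
Solving J·Δ = −F gives Δ = (-0.1145, 0.4197).
Then the next iterate is (x, y)₁ = (-0.6145, -0.0803).

(-0.6145, -0.0803)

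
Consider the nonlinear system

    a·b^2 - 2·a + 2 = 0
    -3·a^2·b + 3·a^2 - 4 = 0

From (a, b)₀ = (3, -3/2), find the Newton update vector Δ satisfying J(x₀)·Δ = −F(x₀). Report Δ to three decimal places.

(-1.249, 0.271)

At (3, -3/2): F = (2.750, 63.500).
Jacobian J = [[b^2 - 2, 2·a·b], [-6·a·b + 6·a, -3·a^2]].
At the point, J = [[0.250, -9.000], [45.000, -27.000]] (det J = 398.250).
Solving J·Δ = −F gives Δ = (-1.249, 0.271).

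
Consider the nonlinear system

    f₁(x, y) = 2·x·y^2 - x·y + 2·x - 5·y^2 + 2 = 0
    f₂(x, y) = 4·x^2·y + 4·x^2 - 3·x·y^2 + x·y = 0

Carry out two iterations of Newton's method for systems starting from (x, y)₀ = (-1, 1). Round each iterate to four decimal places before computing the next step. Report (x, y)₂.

(-0.3317, 0.5318)

At (-1, 1): F = (-6.0000, 10.0000).
Jacobian J = [[2·y^2 - y + 2, 4·x·y - x - 10·y], [8·x·y + 8·x - 3·y^2 + y, 4·x^2 - 6·x·y + x]].
At the point, J = [[3.0000, -13.0000], [-18.0000, 9.0000]] (det J = -207.0000).
Solving J·Δ = −F gives Δ = (0.3671, -0.3768).
Then the next iterate is (x, y)₁ = (-0.6329, 0.6232).
Round to (-0.6329, 0.6232) and repeat: F = (-1.304877, 2.943762), J = [[2.153556, -7.176793], [-8.760521, 3.335889]].
Δ = (0.3012, -0.0914), so (x, y)₂ = (-0.3317, 0.5318).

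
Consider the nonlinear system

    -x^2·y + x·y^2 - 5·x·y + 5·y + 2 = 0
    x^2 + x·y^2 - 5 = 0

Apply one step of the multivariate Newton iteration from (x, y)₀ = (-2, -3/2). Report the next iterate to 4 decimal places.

(-1.6077, -0.4689)

At (-2, -3/2): F = (-19.0000, -5.5000).
Jacobian J = [[-2·x·y + y^2 - 5·y, -x^2 + 2·x·y - 5·x + 5], [2·x + y^2, 2·x·y]].
At the point, J = [[3.7500, 17.0000], [-1.7500, 6.0000]] (det J = 52.2500).
Solving J·Δ = −F gives Δ = (0.3923, 1.0311).
Then the next iterate is (x, y)₁ = (-1.6077, -0.4689).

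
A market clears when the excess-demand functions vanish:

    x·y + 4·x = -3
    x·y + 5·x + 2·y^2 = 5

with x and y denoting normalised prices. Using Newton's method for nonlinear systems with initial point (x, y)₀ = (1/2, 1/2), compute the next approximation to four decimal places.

(-1.1471, 4.8235)

At (1/2, 1/2): F = (5.2500, -1.7500).
Jacobian J = [[y + 4, x], [y + 5, x + 4·y]].
At the point, J = [[4.5000, 0.5000], [5.5000, 2.5000]] (det J = 8.5000).
Solving J·Δ = −F gives Δ = (-1.6471, 4.3235).
Then the next iterate is (x, y)₁ = (-1.1471, 4.8235).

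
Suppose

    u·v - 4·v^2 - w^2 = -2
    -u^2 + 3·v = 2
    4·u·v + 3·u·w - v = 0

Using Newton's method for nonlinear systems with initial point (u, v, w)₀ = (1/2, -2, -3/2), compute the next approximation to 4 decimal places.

At (1/2, -2, -3/2): F = (-17.2500, -8.2500, -4.2500).
Jacobian J = [[v, u - 8·v, -2·w], [-2·u, 3, 0], [4·v + 3·w, 4·u - 1, 3·u]].
At the point, J = [[-2.0000, 16.5000, 3.0000], [-1.0000, 3.0000, 0.0000], [-12.5000, 1.0000, 1.5000]] (det J = 125.2500).
Solving J·Δ = −F gives Δ = (-1.1183, 2.3772, -8.0704).
Then the next iterate is (u, v, w)₁ = (-0.6183, 0.3772, -9.5704).

(-0.6183, 0.3772, -9.5704)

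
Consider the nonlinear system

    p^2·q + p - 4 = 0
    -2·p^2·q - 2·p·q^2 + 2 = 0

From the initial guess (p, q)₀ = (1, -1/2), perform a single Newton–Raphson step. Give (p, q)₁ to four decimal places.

(-0.6667, 3.0000)

At (1, -1/2): F = (-3.5000, 2.5000).
Jacobian J = [[2·p·q + 1, p^2], [-4·p·q - 2·q^2, -2·p^2 - 4·p·q]].
At the point, J = [[0.0000, 1.0000], [1.5000, 0.0000]] (det J = -1.5000).
Solving J·Δ = −F gives Δ = (-1.6667, 3.5000).
Then the next iterate is (p, q)₁ = (-0.6667, 3.0000).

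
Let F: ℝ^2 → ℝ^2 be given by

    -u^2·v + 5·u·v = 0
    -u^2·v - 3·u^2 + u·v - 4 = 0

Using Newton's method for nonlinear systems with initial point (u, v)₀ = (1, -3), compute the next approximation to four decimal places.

At (1, -3): F = (-12.0000, -7.0000).
Jacobian J = [[-2·u·v + 5·v, -u^2 + 5·u], [-2·u·v - 6·u + v, -u^2 + u]].
At the point, J = [[-9.0000, 4.0000], [-3.0000, 0.0000]] (det J = 12.0000).
Solving J·Δ = −F gives Δ = (-2.3333, -2.2500).
Then the next iterate is (u, v)₁ = (-1.3333, -5.2500).

(-1.3333, -5.2500)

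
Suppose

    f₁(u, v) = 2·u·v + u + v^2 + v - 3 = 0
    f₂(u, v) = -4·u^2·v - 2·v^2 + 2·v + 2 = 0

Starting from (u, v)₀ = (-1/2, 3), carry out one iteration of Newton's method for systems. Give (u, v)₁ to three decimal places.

(-0.383, 1.946)

At (-1/2, 3): F = (5.500, -13.000).
Jacobian J = [[2·v + 1, 2·u + 2·v + 1], [-8·u·v, -4·u^2 - 4·v + 2]].
At the point, J = [[7.000, 6.000], [12.000, -11.000]] (det J = -149.000).
Solving J·Δ = −F gives Δ = (0.117, -1.054).
Then the next iterate is (u, v)₁ = (-0.383, 1.946).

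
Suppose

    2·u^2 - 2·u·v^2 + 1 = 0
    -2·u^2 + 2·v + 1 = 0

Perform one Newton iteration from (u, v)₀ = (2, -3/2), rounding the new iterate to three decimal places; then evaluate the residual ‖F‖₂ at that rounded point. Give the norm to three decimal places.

2.718

At (2, -3/2): F = (0.000, -10.000).
Jacobian J = [[4·u - 2·v^2, -4·u·v], [-4·u, 2]].
At the point, J = [[3.500, 12.000], [-8.000, 2.000]] (det J = 103.000).
Solving J·Δ = −F gives Δ = (-1.165, 0.340).
Then the next iterate is (u, v)₁ = (0.835, -1.160).
Re-evaluating at (0.835, -1.160): F = (0.14730, -2.71445), so ‖F‖₂ = 2.718.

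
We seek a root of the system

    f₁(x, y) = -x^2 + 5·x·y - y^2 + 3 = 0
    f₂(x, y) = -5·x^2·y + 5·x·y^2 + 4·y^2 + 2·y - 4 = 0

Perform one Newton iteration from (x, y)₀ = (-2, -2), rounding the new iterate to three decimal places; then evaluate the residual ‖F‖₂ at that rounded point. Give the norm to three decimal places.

At (-2, -2): F = (15.000, 8.000).
Jacobian J = [[-2·x + 5·y, 5·x - 2·y], [-10·x·y + 5·y^2, -5·x^2 + 10·x·y + 8·y + 2]].
At the point, J = [[-6.000, -6.000], [-20.000, 6.000]] (det J = -156.000).
Solving J·Δ = −F gives Δ = (0.885, 1.615).
Then the next iterate is (x, y)₁ = (-1.115, -0.385).
Re-evaluating at (-1.115, -0.385): F = (3.75493, -2.61025), so ‖F‖₂ = 4.573.

4.573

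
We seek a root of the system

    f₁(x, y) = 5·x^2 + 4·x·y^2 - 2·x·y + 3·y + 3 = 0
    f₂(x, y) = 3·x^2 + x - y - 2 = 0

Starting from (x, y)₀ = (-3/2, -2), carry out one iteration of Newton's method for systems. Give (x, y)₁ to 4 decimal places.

At (-3/2, -2): F = (-21.7500, 5.2500).
Jacobian J = [[10·x + 4·y^2 - 2·y, 8·x·y - 2·x + 3], [6·x + 1, -1]].
At the point, J = [[5.0000, 30.0000], [-8.0000, -1.0000]] (det J = 235.0000).
Solving J·Δ = −F gives Δ = (0.5777, 0.6287).
Then the next iterate is (x, y)₁ = (-0.9223, -1.3713).

(-0.9223, -1.3713)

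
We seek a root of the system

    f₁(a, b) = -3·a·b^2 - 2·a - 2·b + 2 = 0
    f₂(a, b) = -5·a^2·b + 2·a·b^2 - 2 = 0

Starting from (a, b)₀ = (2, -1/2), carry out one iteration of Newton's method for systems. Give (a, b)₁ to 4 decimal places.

At (2, -1/2): F = (-2.5000, 9.0000).
Jacobian J = [[-3·b^2 - 2, -6·a·b - 2], [-10·a·b + 2·b^2, -5·a^2 + 4·a·b]].
At the point, J = [[-2.7500, 4.0000], [10.5000, -24.0000]] (det J = 24.0000).
Solving J·Δ = −F gives Δ = (-1.0000, -0.0625).
Then the next iterate is (a, b)₁ = (1.0000, -0.5625).

(1.0000, -0.5625)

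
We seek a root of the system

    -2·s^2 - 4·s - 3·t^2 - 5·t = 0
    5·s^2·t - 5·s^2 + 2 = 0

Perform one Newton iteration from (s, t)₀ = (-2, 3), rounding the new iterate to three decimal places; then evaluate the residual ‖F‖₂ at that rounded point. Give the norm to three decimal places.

11.170

At (-2, 3): F = (-42.000, 42.000).
Jacobian J = [[-4·s - 4, -6·t - 5], [10·s·t - 10·s, 5·s^2]].
At the point, J = [[4.000, -23.000], [-40.000, 20.000]] (det J = -840.000).
Solving J·Δ = −F gives Δ = (0.150, -1.800).
Then the next iterate is (s, t)₁ = (-1.850, 1.200).
Re-evaluating at (-1.850, 1.200): F = (-9.765, 5.42250), so ‖F‖₂ = 11.170.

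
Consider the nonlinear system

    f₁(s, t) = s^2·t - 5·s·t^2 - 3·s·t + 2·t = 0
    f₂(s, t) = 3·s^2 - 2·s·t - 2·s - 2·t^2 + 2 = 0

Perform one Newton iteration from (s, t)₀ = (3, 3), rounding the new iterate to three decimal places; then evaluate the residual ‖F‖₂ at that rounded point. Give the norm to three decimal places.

37.674

At (3, 3): F = (-129.000, -13.000).
Jacobian J = [[2·s·t - 5·t^2 - 3·t, s^2 - 10·s·t - 3·s + 2], [6·s - 2·t - 2, -2·s - 4·t]].
At the point, J = [[-36.000, -88.000], [10.000, -18.000]] (det J = 1528.000).
Solving J·Δ = −F gives Δ = (-0.771, -1.151).
Then the next iterate is (s, t)₁ = (2.229, 1.849).
Re-evaluating at (2.229, 1.849): F = (-37.58215, -2.63312), so ‖F‖₂ = 37.674.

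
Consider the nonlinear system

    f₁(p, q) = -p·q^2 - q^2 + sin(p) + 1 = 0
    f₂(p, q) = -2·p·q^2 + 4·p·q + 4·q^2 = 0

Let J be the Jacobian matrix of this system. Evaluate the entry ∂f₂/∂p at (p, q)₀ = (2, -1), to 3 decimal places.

-6.000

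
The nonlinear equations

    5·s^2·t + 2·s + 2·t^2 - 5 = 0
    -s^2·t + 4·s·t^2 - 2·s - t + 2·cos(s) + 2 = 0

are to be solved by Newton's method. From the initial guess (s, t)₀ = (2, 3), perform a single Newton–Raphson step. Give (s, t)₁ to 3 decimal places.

(1.219, 2.107)

At (2, 3): F = (77.000, 54.16771).
Jacobian J = [[10·s·t + 2, 5·s^2 + 4·t], [-2·s·t + 4·t^2 - 2·sin(s) - 2, -s^2 + 8·s·t - 1]].
At the point, J = [[62.000, 32.000], [20.18141, 43.000]] (det J = 2020.19504).
Solving J·Δ = −F gives Δ = (-0.781, -0.893).
Then the next iterate is (s, t)₁ = (1.219, 2.107).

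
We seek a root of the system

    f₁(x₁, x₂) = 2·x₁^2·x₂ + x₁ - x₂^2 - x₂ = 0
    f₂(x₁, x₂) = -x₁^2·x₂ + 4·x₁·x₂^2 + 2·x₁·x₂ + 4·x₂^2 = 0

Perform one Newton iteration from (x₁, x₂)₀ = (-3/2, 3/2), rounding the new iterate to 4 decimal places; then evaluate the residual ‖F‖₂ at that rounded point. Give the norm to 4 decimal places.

3.2483

At (-3/2, 3/2): F = (1.5000, -12.3750).
Jacobian J = [[4·x₁·x₂ + 1, 2·x₁^2 - 2·x₂ - 1], [-2·x₁·x₂ + 4·x₂^2 + 2·x₂, -x₁^2 + 8·x₁·x₂ + 2·x₁ + 8·x₂]].
At the point, J = [[-8.0000, 0.5000], [16.5000, -11.2500]] (det J = 81.7500).
Solving J·Δ = −F gives Δ = (0.1307, -0.9083).
Then the next iterate is (x₁, x₂)₁ = (-1.3693, 0.5917).
Re-evaluating at (-1.3693, 0.5917): F = (-0.092255, -3.247038), so ‖F‖₂ = 3.2483.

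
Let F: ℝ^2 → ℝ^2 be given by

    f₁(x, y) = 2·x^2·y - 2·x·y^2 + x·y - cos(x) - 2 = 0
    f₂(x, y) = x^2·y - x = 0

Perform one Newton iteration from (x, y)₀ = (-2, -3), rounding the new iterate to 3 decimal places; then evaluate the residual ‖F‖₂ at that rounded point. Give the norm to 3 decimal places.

At (-2, -3): F = (16.41615, -10.000).
Jacobian J = [[4·x·y - 2·y^2 + y + sin(x), 2·x^2 - 4·x·y + x], [2·x·y - 1, x^2]].
At the point, J = [[2.09070, -18.000], [11.000, 4.000]] (det J = 206.36281).
Solving J·Δ = −F gives Δ = (0.554, 0.976).
Then the next iterate is (x, y)₁ = (-1.446, -2.024).
Re-evaluating at (-1.446, -2.024): F = (4.18550, -2.78601), so ‖F‖₂ = 5.028.

5.028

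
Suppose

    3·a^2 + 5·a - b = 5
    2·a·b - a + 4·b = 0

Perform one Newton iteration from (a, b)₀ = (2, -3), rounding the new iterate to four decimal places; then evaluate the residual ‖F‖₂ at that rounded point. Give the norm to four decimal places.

5.8420

At (2, -3): F = (20.0000, -26.0000).
Jacobian J = [[6·a + 5, -1], [2·b - 1, 2·a + 4]].
At the point, J = [[17.0000, -1.0000], [-7.0000, 8.0000]] (det J = 129.0000).
Solving J·Δ = −F gives Δ = (-1.0388, 2.3411).
Then the next iterate is (a, b)₁ = (0.9612, -0.6589).
Re-evaluating at (0.9612, -0.6589): F = (3.236616, -4.863469), so ‖F‖₂ = 5.8420.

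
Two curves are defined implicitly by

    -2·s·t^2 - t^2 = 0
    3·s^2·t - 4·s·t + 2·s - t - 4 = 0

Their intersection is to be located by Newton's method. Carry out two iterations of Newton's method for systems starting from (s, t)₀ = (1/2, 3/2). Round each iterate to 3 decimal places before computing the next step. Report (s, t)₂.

(2.246, -0.483)

At (1/2, 3/2): F = (-4.500, -6.375).
Jacobian J = [[-2·t^2, -4·s·t - 2·t], [6·s·t - 4·t + 2, 3·s^2 - 4·s - 1]].
At the point, J = [[-4.500, -6.000], [0.500, -2.250]] (det J = 13.125).
Solving J·Δ = −F gives Δ = (2.143, -2.357).
Then the next iterate is (s, t)₁ = (2.643, -0.857).
Round to (2.643, -0.857) and repeat: F = (-4.61675, -6.75639), J = [[-1.46890, 10.77420], [-8.16231, 9.38435]].
Δ = (-0.397, 0.374), so (s, t)₂ = (2.246, -0.483).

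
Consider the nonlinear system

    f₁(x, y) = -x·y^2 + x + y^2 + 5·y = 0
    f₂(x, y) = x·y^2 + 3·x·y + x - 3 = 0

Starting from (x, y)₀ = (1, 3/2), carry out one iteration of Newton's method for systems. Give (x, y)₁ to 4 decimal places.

(1.5892, -0.0527)

At (1, 3/2): F = (8.5000, 4.7500).
Jacobian J = [[-y^2 + 1, -2·x·y + 2·y + 5], [y^2 + 3·y + 1, 2·x·y + 3·x]].
At the point, J = [[-1.2500, 5.0000], [7.7500, 6.0000]] (det J = -46.2500).
Solving J·Δ = −F gives Δ = (0.5892, -1.5527).
Then the next iterate is (x, y)₁ = (1.5892, -0.0527).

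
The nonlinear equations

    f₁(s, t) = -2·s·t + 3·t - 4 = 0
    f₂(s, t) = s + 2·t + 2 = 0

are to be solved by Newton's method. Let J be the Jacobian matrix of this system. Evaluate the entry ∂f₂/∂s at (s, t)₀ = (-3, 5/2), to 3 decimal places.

1.000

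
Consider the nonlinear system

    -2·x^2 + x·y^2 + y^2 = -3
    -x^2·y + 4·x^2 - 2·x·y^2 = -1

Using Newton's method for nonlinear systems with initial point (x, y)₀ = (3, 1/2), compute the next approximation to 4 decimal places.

(2.0875, 1.3196)

At (3, 1/2): F = (-14.0000, 31.0000).
Jacobian J = [[-4·x + y^2, 2·x·y + 2·y], [-2·x·y + 8·x - 2·y^2, -x^2 - 4·x·y]].
At the point, J = [[-11.7500, 4.0000], [20.5000, -15.0000]] (det J = 94.2500).
Solving J·Δ = −F gives Δ = (-0.9125, 0.8196).
Then the next iterate is (x, y)₁ = (2.0875, 1.3196).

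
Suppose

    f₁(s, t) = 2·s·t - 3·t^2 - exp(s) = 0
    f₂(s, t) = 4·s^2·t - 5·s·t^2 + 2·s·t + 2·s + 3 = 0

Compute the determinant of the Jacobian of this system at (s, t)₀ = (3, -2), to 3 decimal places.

-1196.725

J = [[2·t - exp(s), 2·s - 6·t], [8·s·t - 5·t^2 + 2·t + 2, 4·s^2 - 10·s·t + 2·s]].
At the point, J = [[-24.08554, 18.000], [-70.000, 102.000]].
det J = -1196.725.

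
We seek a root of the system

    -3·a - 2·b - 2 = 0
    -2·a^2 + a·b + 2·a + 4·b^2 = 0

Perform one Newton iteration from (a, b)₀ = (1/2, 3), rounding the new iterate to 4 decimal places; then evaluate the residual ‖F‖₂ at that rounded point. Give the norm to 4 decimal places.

1.4263

At (1/2, 3): F = (-9.5000, 38.0000).
Jacobian J = [[-3, -2], [-4·a + b + 2, a + 8·b]].
At the point, J = [[-3.0000, -2.0000], [3.0000, 24.5000]] (det J = -67.5000).
Solving J·Δ = −F gives Δ = (-2.3222, -1.2667).
Then the next iterate is (a, b)₁ = (-1.8222, 1.7333).
Re-evaluating at (-1.8222, 1.7333): F = (0.0000, -1.426329), so ‖F‖₂ = 1.4263.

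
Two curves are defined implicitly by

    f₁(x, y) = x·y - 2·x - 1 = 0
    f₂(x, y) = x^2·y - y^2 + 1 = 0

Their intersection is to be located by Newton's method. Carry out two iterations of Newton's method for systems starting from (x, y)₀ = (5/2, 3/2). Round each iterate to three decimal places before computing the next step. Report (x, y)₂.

At (5/2, 3/2): F = (-2.250, 8.125).
Jacobian J = [[y - 2, x], [2·x·y, x^2 - 2·y]].
At the point, J = [[-0.500, 2.500], [7.500, 3.250]] (det J = -20.375).
Solving J·Δ = −F gives Δ = (-1.356, 0.629).
Then the next iterate is (x, y)₁ = (1.144, 2.129).
Round to (1.144, 2.129) and repeat: F = (-0.85242, -0.74634), J = [[0.129, 1.144], [4.87115, -2.94926]].
Δ = (0.566, 0.681), so (x, y)₂ = (1.710, 2.810).

(1.710, 2.810)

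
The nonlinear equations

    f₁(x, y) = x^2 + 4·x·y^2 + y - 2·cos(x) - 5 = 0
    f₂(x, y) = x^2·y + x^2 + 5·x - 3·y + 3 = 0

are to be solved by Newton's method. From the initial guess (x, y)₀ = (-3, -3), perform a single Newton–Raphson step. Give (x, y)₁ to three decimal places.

At (-3, -3): F = (-105.02002, -21.000).
Jacobian J = [[2·x + 4·y^2 + 2·sin(x), 8·x·y + 1], [2·x·y + 2·x + 5, x^2 - 3]].
At the point, J = [[29.71776, 73.000], [17.000, 6.000]] (det J = -1062.69344).
Solving J·Δ = −F gives Δ = (0.850, 1.093).
Then the next iterate is (x, y)₁ = (-2.150, -1.907).

(-2.150, -1.907)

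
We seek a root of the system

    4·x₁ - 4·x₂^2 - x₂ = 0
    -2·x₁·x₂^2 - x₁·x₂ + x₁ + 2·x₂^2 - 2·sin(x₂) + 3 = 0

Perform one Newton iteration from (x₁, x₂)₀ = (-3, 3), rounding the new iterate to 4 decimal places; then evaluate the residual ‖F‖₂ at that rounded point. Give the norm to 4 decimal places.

At (-3, 3): F = (-51.0000, 80.717760).
Jacobian J = [[4, -8·x₂ - 1], [-2·x₂^2 - x₂ + 1, -4·x₁·x₂ - x₁ + 4·x₂ - 2·cos(x₂)]].
At the point, J = [[4.0000, -25.0000], [-20.0000, 52.979985]] (det J = -288.080060).
Solving J·Δ = −F gives Δ = (-2.3745, -2.4199).
Then the next iterate is (x₁, x₂)₁ = (-5.3745, 0.5801).
Re-evaluating at (-5.3745, 0.5801): F = (-23.424164, 3.937275), so ‖F‖₂ = 23.7528.

23.7528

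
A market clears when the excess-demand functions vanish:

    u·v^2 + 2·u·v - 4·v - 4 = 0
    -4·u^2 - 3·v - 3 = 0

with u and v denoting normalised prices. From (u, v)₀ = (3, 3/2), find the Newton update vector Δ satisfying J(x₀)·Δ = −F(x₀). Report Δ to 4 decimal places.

(-1.8580, 0.3640)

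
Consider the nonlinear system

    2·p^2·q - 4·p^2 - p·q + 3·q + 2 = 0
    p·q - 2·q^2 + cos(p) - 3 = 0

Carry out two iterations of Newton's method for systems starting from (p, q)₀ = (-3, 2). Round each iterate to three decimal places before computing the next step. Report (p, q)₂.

At (-3, 2): F = (14.000, -17.98999).
Jacobian J = [[4·p·q - 8·p - q, 2·p^2 - p + 3], [q - sin(p), p - 4·q]].
At the point, J = [[-2.000, 24.000], [2.14112, -11.000]] (det J = -29.38688).
Solving J·Δ = −F gives Δ = (9.452, 0.204).
Then the next iterate is (p, q)₁ = (6.452, 2.204).
Round to (6.452, 2.204) and repeat: F = (11.37614, 2.49076), J = [[3.06083, 79.80461], [2.03599, -2.364]].
Δ = (-1.330, -0.092), so (p, q)₂ = (5.122, 2.112).

(5.122, 2.112)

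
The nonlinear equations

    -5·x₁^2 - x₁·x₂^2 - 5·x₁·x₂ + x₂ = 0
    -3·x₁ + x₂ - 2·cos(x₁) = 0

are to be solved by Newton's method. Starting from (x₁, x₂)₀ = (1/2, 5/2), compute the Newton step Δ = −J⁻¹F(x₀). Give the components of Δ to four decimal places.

At (1/2, 5/2): F = (-8.1250, -0.755165).
Jacobian J = [[-10·x₁ - x₂^2 - 5·x₂, -2·x₁·x₂ - 5·x₁ + 1], [2·sin(x₁) - 3, 1]].
At the point, J = [[-23.7500, -4.0000], [-2.041149, 1.0000]] (det J = -31.914596).
Solving J·Δ = −F gives Δ = (-0.3492, 0.0423).

(-0.3492, 0.0423)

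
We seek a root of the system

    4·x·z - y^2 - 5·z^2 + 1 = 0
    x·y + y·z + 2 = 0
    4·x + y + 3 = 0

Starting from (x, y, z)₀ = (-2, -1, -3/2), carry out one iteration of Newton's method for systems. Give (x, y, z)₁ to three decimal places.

At (-2, -1, -3/2): F = (0.750, 5.500, -6.000).
Jacobian J = [[4·z, -2·y, 4·x - 10·z], [y, x + z, y], [4, 1, 0]].
At the point, J = [[-6.000, 2.000, 7.000], [-1.000, -3.500, -1.000], [4.000, 1.000, 0.000]] (det J = 77.000).
Solving J·Δ = −F gives Δ = (1.244, 1.026, 0.666).
Then the next iterate is (x, y, z)₁ = (-0.756, 0.026, -0.834).

(-0.756, 0.026, -0.834)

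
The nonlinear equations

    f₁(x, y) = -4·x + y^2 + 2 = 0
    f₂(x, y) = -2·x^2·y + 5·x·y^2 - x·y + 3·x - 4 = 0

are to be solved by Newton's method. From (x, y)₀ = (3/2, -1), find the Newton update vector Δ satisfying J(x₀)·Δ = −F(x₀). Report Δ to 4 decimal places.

At (3/2, -1): F = (-3.0000, 14.0000).
Jacobian J = [[-4, 2·y], [-4·x·y + 5·y^2 - y + 3, -2·x^2 + 10·x·y - x]].
At the point, J = [[-4.0000, -2.0000], [15.0000, -21.0000]] (det J = 114.0000).
Solving J·Δ = −F gives Δ = (-0.7982, 0.0965).

(-0.7982, 0.0965)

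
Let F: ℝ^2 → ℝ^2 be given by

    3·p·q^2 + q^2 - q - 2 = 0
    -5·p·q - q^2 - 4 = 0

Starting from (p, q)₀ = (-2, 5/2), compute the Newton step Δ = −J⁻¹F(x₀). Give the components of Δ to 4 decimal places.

(0.8854, -0.7365)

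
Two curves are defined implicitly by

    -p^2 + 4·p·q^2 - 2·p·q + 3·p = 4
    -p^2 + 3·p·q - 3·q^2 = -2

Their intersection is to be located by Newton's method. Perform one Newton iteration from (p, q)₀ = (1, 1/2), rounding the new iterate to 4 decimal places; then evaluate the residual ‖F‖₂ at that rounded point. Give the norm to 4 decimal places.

23.0255

At (1, 1/2): F = (-2.0000, 1.7500).
Jacobian J = [[-2·p + 4·q^2 - 2·q + 3, 8·p·q - 2·p], [-2·p + 3·q, 3·p - 6·q]].
At the point, J = [[1.0000, 2.0000], [-0.5000, 0.0000]] (det J = 1.0000).
Solving J·Δ = −F gives Δ = (3.5000, -0.7500).
Then the next iterate is (p, q)₁ = (4.5000, -0.2500).
Re-evaluating at (4.5000, -0.2500): F = (-7.3750, -21.8125), so ‖F‖₂ = 23.0255.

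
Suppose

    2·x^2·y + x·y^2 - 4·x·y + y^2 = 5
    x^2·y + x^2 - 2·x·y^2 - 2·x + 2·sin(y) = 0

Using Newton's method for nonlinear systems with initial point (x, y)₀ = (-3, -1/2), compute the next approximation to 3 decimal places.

(-0.906, -0.399)

At (-3, -1/2): F = (-20.500, 11.04115).
Jacobian J = [[4·x·y + y^2 - 4·y, 2·x^2 + 2·x·y - 4·x + 2·y], [2·x·y + 2·x - 2·y^2 - 2, x^2 - 4·x·y + 2·cos(y)]].
At the point, J = [[8.250, 32.000], [-5.500, 4.75517]] (det J = 215.23011).
Solving J·Δ = −F gives Δ = (2.094, 0.101).
Then the next iterate is (x, y)₁ = (-0.906, -0.399).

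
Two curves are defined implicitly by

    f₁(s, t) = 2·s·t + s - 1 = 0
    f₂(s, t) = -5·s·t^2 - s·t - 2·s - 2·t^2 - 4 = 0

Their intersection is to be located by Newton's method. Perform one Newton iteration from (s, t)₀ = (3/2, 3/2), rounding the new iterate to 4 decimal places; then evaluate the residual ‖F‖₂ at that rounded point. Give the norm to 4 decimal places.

10.2941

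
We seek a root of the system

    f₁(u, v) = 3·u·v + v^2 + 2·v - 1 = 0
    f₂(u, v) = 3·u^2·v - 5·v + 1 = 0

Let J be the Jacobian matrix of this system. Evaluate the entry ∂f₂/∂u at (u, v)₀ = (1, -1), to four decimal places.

-6.0000

∂f₂/∂u = 6·u·v.
At (1, -1) this is -6.0000.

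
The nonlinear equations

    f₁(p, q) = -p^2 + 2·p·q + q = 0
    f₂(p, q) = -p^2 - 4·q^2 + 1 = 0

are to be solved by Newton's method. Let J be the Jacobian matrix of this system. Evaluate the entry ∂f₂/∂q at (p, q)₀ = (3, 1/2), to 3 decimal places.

∂f₂/∂q = -8·q.
At (3, 1/2) this is -4.000.

-4.000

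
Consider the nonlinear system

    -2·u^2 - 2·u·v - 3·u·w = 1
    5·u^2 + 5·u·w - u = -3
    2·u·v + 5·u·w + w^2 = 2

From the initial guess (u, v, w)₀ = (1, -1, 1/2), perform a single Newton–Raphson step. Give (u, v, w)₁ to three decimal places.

At (1, -1, 1/2): F = (-2.500, 9.500, -1.250).
Jacobian J = [[-4·u - 2·v - 3·w, -2·u, -3·u], [10·u + 5·w - 1, 0, 5·u], [2·v + 5·w, 2·u, 5·u + 2·w]].
At the point, J = [[-3.500, -2.000, -3.000], [11.500, 0.000, 5.000], [0.500, 2.000, 6.000]] (det J = 99.000).
Solving J·Δ = −F gives Δ = (-0.955, -0.023, 0.295).
Then the next iterate is (u, v, w)₁ = (0.045, -1.023, 0.795).

(0.045, -1.023, 0.795)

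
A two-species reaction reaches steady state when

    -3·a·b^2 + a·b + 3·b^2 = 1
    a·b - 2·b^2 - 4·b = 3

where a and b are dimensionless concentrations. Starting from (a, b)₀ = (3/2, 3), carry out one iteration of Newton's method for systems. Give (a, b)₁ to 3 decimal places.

At (3/2, 3): F = (-10.000, -28.500).
Jacobian J = [[-3·b^2 + b, -6·a·b + a + 6·b], [b, a - 4·b - 4]].
At the point, J = [[-24.000, -7.500], [3.000, -14.500]] (det J = 370.500).
Solving J·Δ = −F gives Δ = (0.186, -1.927).
Then the next iterate is (a, b)₁ = (1.686, 1.073).

(1.686, 1.073)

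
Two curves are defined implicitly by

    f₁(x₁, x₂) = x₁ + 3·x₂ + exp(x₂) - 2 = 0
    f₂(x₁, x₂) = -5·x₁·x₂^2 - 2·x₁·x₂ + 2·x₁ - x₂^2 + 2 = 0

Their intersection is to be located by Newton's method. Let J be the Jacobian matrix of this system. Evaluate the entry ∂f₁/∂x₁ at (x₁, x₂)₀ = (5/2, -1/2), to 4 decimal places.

1.0000

∂f₁/∂x₁ = 1.
At (5/2, -1/2) this is 1.0000.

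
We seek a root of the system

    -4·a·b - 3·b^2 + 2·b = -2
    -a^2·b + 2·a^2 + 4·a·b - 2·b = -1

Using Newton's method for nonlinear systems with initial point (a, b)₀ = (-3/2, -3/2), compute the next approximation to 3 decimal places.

(-0.664, -0.810)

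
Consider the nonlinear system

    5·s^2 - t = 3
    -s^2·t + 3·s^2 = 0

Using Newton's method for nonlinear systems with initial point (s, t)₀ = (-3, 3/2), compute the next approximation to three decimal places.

(-1.655, 1.655)

At (-3, 3/2): F = (40.500, 13.500).
Jacobian J = [[10·s, -1], [-2·s·t + 6·s, -s^2]].
At the point, J = [[-30.000, -1.000], [-9.000, -9.000]] (det J = 261.000).
Solving J·Δ = −F gives Δ = (1.345, 0.155).
Then the next iterate is (s, t)₁ = (-1.655, 1.655).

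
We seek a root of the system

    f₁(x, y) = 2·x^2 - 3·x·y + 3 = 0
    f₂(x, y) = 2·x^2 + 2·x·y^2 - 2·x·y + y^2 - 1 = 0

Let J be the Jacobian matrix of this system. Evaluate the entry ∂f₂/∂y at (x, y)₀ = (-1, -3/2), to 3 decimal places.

∂f₂/∂y = 4·x·y - 2·x + 2·y.
At (-1, -3/2) this is 5.000.

5.000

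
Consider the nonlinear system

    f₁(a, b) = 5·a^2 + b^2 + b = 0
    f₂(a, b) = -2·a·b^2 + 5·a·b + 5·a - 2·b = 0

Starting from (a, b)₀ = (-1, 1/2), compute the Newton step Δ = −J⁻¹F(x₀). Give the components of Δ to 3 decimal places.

(0.354, -1.104)

At (-1, 1/2): F = (5.750, -8.000).
Jacobian J = [[10·a, 2·b + 1], [-2·b^2 + 5·b + 5, -4·a·b + 5·a - 2]].
At the point, J = [[-10.000, 2.000], [7.000, -5.000]] (det J = 36.000).
Solving J·Δ = −F gives Δ = (0.354, -1.104).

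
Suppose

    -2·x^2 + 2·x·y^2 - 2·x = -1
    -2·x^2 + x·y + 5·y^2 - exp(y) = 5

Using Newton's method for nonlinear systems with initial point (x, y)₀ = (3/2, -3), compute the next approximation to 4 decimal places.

(1.4371, -1.8961)

At (3/2, -3): F = (20.5000, 30.950213).
Jacobian J = [[-4·x + 2·y^2 - 2, 4·x·y], [-4·x + y, x + 10·y - exp(y)]].
At the point, J = [[10.0000, -18.0000], [-9.0000, -28.549787]] (det J = -447.497871).
Solving J·Δ = −F gives Δ = (-0.0629, 1.1039).
Then the next iterate is (x, y)₁ = (1.4371, -1.8961).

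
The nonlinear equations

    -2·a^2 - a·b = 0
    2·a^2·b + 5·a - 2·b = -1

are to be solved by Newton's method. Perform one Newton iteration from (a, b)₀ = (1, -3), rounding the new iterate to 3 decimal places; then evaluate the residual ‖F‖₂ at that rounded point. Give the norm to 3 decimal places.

At (1, -3): F = (1.000, 6.000).
Jacobian J = [[-4·a - b, -a], [4·a·b + 5, 2·a^2 - 2]].
At the point, J = [[-1.000, -1.000], [-7.000, 0.000]] (det J = -7.000).
Solving J·Δ = −F gives Δ = (0.857, 0.143).
Then the next iterate is (a, b)₁ = (1.857, -2.857).
Re-evaluating at (1.857, -2.857): F = (-1.59145, -3.70544), so ‖F‖₂ = 4.033.

4.033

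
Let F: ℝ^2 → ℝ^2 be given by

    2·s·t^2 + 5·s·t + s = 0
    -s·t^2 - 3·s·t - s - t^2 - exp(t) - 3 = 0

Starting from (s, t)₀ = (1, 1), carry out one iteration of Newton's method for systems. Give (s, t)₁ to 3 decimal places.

(1.846, -0.641)

At (1, 1): F = (8.000, -11.71828).
Jacobian J = [[2·t^2 + 5·t + 1, 4·s·t + 5·s], [-t^2 - 3·t - 1, -2·s·t - 3·s - 2·t - exp(t)]].
At the point, J = [[8.000, 9.000], [-5.000, -9.71828]] (det J = -32.74625).
Solving J·Δ = −F gives Δ = (0.846, -1.641).
Then the next iterate is (s, t)₁ = (1.846, -0.641).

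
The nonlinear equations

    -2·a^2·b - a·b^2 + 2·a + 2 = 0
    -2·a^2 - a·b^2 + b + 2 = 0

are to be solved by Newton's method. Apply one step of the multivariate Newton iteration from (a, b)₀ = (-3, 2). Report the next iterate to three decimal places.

(-1.874, 1.461)

At (-3, 2): F = (-28.000, -2.000).
Jacobian J = [[-4·a·b - b^2 + 2, -2·a^2 - 2·a·b], [-4·a - b^2, -2·a·b + 1]].
At the point, J = [[22.000, -6.000], [8.000, 13.000]] (det J = 334.000).
Solving J·Δ = −F gives Δ = (1.126, -0.539).
Then the next iterate is (a, b)₁ = (-1.874, 1.461).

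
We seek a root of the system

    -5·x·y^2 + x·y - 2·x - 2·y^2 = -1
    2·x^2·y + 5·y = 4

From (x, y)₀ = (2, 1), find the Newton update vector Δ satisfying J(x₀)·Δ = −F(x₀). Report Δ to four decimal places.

(-0.2959, -0.5102)

At (2, 1): F = (-13.0000, 9.0000).
Jacobian J = [[-5·y^2 + y - 2, -10·x·y + x - 4·y], [4·x·y, 2·x^2 + 5]].
At the point, J = [[-6.0000, -22.0000], [8.0000, 13.0000]] (det J = 98.0000).
Solving J·Δ = −F gives Δ = (-0.2959, -0.5102).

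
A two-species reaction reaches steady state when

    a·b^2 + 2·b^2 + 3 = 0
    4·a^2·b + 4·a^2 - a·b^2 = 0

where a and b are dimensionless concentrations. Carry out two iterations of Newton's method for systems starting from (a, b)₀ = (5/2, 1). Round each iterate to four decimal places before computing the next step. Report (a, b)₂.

(1.8806, -1.4547)

At (5/2, 1): F = (7.5000, 47.5000).
Jacobian J = [[b^2, 2·a·b + 4·b], [8·a·b + 8·a - b^2, 4·a^2 - 2·a·b]].
At the point, J = [[1.0000, 9.0000], [39.0000, 20.0000]] (det J = -331.0000).
Solving J·Δ = −F gives Δ = (-0.8384, -0.7402).
Then the next iterate is (a, b)₁ = (1.6616, 0.2598).
Round to (1.6616, 0.2598) and repeat: F = (3.247144, 13.800649), J = [[0.067496, 1.902567], [16.678773, 10.180291]].
Δ = (0.2190, -1.7145), so (a, b)₂ = (1.8806, -1.4547).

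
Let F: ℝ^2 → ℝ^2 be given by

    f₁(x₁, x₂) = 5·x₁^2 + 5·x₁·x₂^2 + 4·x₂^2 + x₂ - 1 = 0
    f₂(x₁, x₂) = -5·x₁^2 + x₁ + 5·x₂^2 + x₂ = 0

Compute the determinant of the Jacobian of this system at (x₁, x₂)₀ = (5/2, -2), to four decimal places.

-2415.0000

J = [[10·x₁ + 5·x₂^2, 10·x₁·x₂ + 8·x₂ + 1], [-10·x₁ + 1, 10·x₂ + 1]].
At the point, J = [[45.0000, -65.0000], [-24.0000, -19.0000]].
det J = -2415.0000.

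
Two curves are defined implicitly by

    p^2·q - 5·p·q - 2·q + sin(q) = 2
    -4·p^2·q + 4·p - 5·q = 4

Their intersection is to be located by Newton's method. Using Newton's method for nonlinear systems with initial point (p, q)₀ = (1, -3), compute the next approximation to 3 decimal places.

(0.599, -1.247)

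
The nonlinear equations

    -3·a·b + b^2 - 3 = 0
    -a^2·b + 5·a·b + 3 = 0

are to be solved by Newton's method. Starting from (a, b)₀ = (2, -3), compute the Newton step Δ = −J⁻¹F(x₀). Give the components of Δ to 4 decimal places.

At (2, -3): F = (24.0000, -15.0000).
Jacobian J = [[-3·b, -3·a + 2·b], [-2·a·b + 5·b, -a^2 + 5·a]].
At the point, J = [[9.0000, -12.0000], [-3.0000, 6.0000]] (det J = 18.0000).
Solving J·Δ = −F gives Δ = (2.0000, 3.5000).

(2.0000, 3.5000)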